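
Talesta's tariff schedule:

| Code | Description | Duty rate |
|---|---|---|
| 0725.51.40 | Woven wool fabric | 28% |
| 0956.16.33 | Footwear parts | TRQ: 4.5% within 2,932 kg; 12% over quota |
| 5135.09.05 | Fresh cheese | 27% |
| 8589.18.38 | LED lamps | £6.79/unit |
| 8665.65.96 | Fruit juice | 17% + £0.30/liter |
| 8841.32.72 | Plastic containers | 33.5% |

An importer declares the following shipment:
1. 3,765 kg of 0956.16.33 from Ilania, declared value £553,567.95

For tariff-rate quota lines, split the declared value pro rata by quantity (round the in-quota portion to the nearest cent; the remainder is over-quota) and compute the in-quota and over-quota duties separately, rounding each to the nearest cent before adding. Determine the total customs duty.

£34,096.26

Line 1 (0956.16.33, Ilania, 3,765 kg, £553,567.95):
Code 0956.16.33 is under a tariff-rate quota (threshold 2,932 kg). In-quota: 2,932 kg at 4.5%; over-quota: 833 kg at 12%.
Pro-rata value split: in-quota = £553,567.95 × 2,932/3,765 = £431,091.96; over-quota = £553,567.95 − £431,091.96 = £122,475.99.
In-quota duty = £431,091.96 × 4.5% = £19,399.14. Over-quota duty = £122,475.99 × 12% = £14,697.12.
Line duty = £19,399.14 + £14,697.12 = £34,096.26.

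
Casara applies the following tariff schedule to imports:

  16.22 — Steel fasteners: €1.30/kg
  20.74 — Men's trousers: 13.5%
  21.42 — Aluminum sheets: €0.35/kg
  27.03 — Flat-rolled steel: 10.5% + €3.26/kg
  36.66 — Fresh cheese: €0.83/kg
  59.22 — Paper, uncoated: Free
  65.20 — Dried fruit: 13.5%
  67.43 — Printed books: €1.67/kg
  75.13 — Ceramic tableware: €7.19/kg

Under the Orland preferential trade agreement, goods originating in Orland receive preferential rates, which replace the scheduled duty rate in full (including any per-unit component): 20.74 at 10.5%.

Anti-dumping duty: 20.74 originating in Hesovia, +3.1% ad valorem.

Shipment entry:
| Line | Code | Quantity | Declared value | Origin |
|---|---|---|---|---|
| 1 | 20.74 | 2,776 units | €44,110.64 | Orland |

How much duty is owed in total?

€4,631.62

Line 1 (20.74, Orland, 2,776 units, €44,110.64):
Base rate for 20.74 is 13.5%.
Origin Orland qualifies under the Casara–Orland agreement and 20.74 is covered: preferential rate 10.5% applies instead.
The additional-duty order on 20.74 targets Hesovia, not Orland; it does not apply.
Duty = €44,110.64 × 10.5% = €4,631.62.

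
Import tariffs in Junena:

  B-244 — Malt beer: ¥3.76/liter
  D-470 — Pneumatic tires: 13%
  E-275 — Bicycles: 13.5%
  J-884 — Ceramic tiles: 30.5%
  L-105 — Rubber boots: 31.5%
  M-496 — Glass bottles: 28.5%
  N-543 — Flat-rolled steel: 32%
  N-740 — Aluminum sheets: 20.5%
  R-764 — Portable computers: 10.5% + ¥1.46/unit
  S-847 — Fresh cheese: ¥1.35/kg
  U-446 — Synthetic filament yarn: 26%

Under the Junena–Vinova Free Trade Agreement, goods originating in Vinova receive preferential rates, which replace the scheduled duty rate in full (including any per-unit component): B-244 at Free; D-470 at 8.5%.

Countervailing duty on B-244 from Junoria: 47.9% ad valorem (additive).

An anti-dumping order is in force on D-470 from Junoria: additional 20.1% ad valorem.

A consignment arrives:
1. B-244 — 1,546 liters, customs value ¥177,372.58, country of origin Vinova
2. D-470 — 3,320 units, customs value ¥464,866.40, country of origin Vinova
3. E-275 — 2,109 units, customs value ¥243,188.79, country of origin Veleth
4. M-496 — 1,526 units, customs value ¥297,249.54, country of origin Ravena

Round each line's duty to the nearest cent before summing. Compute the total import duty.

¥157,060.25

Line 1 (B-244, Vinova, 1,546 liters, ¥177,372.58):
Base rate for B-244 is ¥3.76/liter.
Origin Vinova qualifies under the Junena–Vinova agreement and B-244 is covered: preferential rate Free applies instead.
The additional-duty order on B-244 targets Junoria, not Vinova; it does not apply.
Duty = ¥177,372.58 × 0% = ¥0.00.
Line 2 (D-470, Vinova, 3,320 units, ¥464,866.40):
Base rate for D-470 is 13%.
Origin Vinova qualifies under the Junena–Vinova agreement and D-470 is covered: preferential rate 8.5% applies instead.
The additional-duty order on D-470 targets Junoria, not Vinova; it does not apply.
Duty = ¥464,866.40 × 8.5% = ¥39,513.64.
Line 3 (E-275, Veleth, 2,109 units, ¥243,188.79):
Base rate for E-275 is 13.5%.
Duty = ¥243,188.79 × 13.5% = ¥32,830.49.
Line 4 (M-496, Ravena, 1,526 units, ¥297,249.54):
Base rate for M-496 is 28.5%.
Duty = ¥297,249.54 × 28.5% = ¥84,716.12.
Total = ¥0.00 + ¥39,513.64 + ¥32,830.49 + ¥84,716.12 = ¥157,060.25.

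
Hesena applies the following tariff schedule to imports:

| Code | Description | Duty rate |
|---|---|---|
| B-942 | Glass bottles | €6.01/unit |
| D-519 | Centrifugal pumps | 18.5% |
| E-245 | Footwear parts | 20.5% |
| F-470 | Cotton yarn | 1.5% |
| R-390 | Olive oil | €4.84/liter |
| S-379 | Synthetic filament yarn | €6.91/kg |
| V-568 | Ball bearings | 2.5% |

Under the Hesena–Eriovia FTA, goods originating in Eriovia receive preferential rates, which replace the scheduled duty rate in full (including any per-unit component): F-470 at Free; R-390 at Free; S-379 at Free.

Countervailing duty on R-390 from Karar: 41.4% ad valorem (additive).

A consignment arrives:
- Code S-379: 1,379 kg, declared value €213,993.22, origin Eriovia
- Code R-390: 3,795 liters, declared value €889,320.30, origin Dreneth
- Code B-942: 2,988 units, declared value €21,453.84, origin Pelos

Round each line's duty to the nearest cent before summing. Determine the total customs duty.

€36,325.68

Line 1 (S-379, Eriovia, 1,379 kg, €213,993.22):
Base rate for S-379 is €6.91/kg.
Origin Eriovia qualifies under the Hesena–Eriovia agreement and S-379 is covered: preferential rate Free applies instead.
Duty = €213,993.22 × 0% = €0.00.
Line 2 (R-390, Dreneth, 3,795 liters, €889,320.30):
Base rate for R-390 is €4.84/liter.
R-390 has an FTA preferential rate, but origin Dreneth is not Eriovia; base rate stands.
The additional-duty order on R-390 targets Karar, not Dreneth; it does not apply.
Duty = 3,795 × €4.84 = €18,367.80.
Line 3 (B-942, Pelos, 2,988 units, €21,453.84):
Base rate for B-942 is €6.01/unit.
Duty = 2,988 × €6.01 = €17,957.88.
Total = €0.00 + €18,367.80 + €17,957.88 = €36,325.68.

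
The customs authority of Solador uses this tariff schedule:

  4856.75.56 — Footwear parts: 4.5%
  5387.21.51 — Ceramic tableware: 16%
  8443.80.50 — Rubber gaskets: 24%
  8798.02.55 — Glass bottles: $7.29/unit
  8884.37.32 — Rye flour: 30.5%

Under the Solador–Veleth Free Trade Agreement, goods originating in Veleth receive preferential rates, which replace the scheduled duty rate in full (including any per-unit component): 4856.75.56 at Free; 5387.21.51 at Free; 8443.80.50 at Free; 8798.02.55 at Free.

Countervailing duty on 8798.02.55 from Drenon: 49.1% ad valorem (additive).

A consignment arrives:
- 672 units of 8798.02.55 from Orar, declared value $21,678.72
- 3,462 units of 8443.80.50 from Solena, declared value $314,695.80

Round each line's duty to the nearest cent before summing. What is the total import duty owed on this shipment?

$80,425.87

Line 1 (8798.02.55, Orar, 672 units, $21,678.72):
Base rate for 8798.02.55 is $7.29/unit.
8798.02.55 has an FTA preferential rate, but origin Orar is not Veleth; base rate stands.
The additional-duty order on 8798.02.55 targets Drenon, not Orar; it does not apply.
Duty = 672 × $7.29 = $4,898.88.
Line 2 (8443.80.50, Solena, 3,462 units, $314,695.80):
Base rate for 8443.80.50 is 24%.
8443.80.50 has an FTA preferential rate, but origin Solena is not Veleth; base rate stands.
Duty = $314,695.80 × 24% = $75,526.99.
Total = $4,898.88 + $75,526.99 = $80,425.87.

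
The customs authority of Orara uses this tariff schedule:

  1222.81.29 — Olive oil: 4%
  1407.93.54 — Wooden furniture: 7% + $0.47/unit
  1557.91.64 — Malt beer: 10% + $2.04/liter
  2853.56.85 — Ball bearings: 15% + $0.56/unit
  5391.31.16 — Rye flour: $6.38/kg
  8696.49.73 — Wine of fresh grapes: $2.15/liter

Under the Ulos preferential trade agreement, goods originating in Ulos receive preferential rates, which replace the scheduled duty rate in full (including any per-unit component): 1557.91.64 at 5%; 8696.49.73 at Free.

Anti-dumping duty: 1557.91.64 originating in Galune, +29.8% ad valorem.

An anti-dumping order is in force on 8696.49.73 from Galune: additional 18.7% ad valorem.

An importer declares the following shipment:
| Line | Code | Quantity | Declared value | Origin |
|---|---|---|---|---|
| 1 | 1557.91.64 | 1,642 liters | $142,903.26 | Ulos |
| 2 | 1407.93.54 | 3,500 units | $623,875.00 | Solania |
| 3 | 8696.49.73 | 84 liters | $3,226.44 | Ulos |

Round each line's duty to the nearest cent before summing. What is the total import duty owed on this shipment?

Line 1 (1557.91.64, Ulos, 1,642 liters, $142,903.26):
Base rate for 1557.91.64 is 10% + $2.04/liter.
Origin Ulos qualifies under the Orara–Ulos agreement and 1557.91.64 is covered: preferential rate 5% applies instead.
The additional-duty order on 1557.91.64 targets Galune, not Ulos; it does not apply.
Duty = $142,903.26 × 5% = $7,145.16.
Line 2 (1407.93.54, Solania, 3,500 units, $623,875.00):
Base rate for 1407.93.54 is 7% + $0.47/unit.
Duty = $623,875.00 × 7% + 3,500 × $0.47 = $45,316.25.
Line 3 (8696.49.73, Ulos, 84 liters, $3,226.44):
Base rate for 8696.49.73 is $2.15/liter.
Origin Ulos qualifies under the Orara–Ulos agreement and 8696.49.73 is covered: preferential rate Free applies instead.
The additional-duty order on 8696.49.73 targets Galune, not Ulos; it does not apply.
Duty = $3,226.44 × 0% = $0.00.
Total = $7,145.16 + $45,316.25 + $0.00 = $52,461.41.

$52,461.41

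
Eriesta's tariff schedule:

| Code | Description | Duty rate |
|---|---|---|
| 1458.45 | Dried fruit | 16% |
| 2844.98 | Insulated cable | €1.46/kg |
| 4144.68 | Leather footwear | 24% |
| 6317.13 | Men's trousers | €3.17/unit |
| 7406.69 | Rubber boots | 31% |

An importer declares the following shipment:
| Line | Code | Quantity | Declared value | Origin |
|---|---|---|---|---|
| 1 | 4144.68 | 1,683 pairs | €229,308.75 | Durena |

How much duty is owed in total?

Line 1 (4144.68, Durena, 1,683 pairs, €229,308.75):
Base rate for 4144.68 is 24%.
Duty = €229,308.75 × 24% = €55,034.10.

€55,034.10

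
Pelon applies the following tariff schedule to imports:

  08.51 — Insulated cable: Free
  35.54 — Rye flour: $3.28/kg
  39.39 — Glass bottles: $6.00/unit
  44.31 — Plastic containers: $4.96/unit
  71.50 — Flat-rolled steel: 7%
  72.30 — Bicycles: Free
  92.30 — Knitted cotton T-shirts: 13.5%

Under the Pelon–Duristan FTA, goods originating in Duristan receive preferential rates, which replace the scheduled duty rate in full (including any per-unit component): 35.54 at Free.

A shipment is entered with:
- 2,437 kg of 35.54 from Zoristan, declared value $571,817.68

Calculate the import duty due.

$7,993.36

Line 1 (35.54, Zoristan, 2,437 kg, $571,817.68):
Base rate for 35.54 is $3.28/kg.
35.54 has an FTA preferential rate, but origin Zoristan is not Duristan; base rate stands.
Duty = 2,437 × $3.28 = $7,993.36.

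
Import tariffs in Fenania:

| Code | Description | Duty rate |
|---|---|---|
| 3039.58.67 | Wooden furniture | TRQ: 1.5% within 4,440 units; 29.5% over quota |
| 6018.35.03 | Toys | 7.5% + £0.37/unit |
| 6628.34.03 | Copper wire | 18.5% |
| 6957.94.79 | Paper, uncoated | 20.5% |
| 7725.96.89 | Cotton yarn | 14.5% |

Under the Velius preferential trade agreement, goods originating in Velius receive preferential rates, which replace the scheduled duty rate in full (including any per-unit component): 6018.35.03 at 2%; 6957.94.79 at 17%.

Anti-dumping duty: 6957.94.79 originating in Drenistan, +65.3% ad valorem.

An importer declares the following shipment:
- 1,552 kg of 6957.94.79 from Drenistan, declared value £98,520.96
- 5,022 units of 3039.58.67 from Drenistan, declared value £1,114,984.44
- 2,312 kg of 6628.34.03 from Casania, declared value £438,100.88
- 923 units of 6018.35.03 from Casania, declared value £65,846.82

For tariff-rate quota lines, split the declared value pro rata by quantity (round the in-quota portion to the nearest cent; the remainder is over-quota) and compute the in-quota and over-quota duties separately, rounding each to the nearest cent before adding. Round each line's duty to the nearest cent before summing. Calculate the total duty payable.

£223,764.80

Line 1 (6957.94.79, Drenistan, 1,552 kg, £98,520.96):
Base rate for 6957.94.79 is 20.5%.
6957.94.79 has an FTA preferential rate, but origin Drenistan is not Velius; base rate stands.
Additional duty on 6957.94.79 from Drenistan: +65.3%. Applied ad valorem rate: 20.5% + 65.3% = 85.8%.
Duty = £98,520.96 × 85.8% = £84,530.98.
Line 2 (3039.58.67, Drenistan, 5,022 units, £1,114,984.44):
Code 3039.58.67 is under a tariff-rate quota (threshold 4,440 units). In-quota: 4,440 units at 1.5%; over-quota: 582 units at 29.5%.
Pro-rata value split: in-quota = £1,114,984.44 × 4,440/5,022 = £985,768.80; over-quota = £1,114,984.44 − £985,768.80 = £129,215.64.
In-quota duty = £985,768.80 × 1.5% = £14,786.53. Over-quota duty = £129,215.64 × 29.5% = £38,118.61.
Line duty = £14,786.53 + £38,118.61 = £52,905.14.
Line 3 (6628.34.03, Casania, 2,312 kg, £438,100.88):
Base rate for 6628.34.03 is 18.5%.
Duty = £438,100.88 × 18.5% = £81,048.66.
Line 4 (6018.35.03, Casania, 923 units, £65,846.82):
Base rate for 6018.35.03 is 7.5% + £0.37/unit.
6018.35.03 has an FTA preferential rate, but origin Casania is not Velius; base rate stands.
Duty = £65,846.82 × 7.5% + 923 × £0.37 = £5,280.02.
Total = £84,530.98 + £52,905.14 + £81,048.66 + £5,280.02 = £223,764.80.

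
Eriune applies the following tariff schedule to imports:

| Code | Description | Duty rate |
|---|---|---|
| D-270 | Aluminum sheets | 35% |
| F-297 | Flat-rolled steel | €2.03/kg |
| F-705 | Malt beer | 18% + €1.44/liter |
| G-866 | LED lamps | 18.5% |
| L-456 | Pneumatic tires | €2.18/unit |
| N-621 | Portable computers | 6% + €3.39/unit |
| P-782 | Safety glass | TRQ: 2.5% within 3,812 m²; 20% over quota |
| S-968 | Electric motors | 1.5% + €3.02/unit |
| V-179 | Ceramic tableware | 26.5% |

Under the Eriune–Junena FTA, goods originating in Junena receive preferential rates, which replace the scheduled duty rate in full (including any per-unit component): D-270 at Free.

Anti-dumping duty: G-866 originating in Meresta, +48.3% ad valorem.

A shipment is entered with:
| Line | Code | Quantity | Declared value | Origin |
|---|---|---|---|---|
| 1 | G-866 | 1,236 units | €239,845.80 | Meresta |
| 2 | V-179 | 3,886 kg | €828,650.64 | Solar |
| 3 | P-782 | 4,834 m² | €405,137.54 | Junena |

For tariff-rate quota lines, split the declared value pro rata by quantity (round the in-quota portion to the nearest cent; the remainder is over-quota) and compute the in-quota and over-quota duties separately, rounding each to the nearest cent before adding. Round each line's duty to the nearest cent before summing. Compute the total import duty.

€404,927.26

Line 1 (G-866, Meresta, 1,236 units, €239,845.80):
Base rate for G-866 is 18.5%.
Additional duty on G-866 from Meresta: +48.3%. Applied ad valorem rate: 18.5% + 48.3% = 66.8%.
Duty = €239,845.80 × 66.8% = €160,216.99.
Line 2 (V-179, Solar, 3,886 kg, €828,650.64):
Base rate for V-179 is 26.5%.
Duty = €828,650.64 × 26.5% = €219,592.42.
Line 3 (P-782, Junena, 4,834 m², €405,137.54):
Code P-782 is under a tariff-rate quota (threshold 3,812 m²). In-quota: 3,812 m² at 2.5%; over-quota: 1,022 m² at 20%.
Pro-rata value split: in-quota = €405,137.54 × 3,812/4,834 = €319,483.72; over-quota = €405,137.54 − €319,483.72 = €85,653.82.
In-quota duty = €319,483.72 × 2.5% = €7,987.09. Over-quota duty = €85,653.82 × 20% = €17,130.76.
Line duty = €7,987.09 + €17,130.76 = €25,117.85.
Total = €160,216.99 + €219,592.42 + €25,117.85 = €404,927.26.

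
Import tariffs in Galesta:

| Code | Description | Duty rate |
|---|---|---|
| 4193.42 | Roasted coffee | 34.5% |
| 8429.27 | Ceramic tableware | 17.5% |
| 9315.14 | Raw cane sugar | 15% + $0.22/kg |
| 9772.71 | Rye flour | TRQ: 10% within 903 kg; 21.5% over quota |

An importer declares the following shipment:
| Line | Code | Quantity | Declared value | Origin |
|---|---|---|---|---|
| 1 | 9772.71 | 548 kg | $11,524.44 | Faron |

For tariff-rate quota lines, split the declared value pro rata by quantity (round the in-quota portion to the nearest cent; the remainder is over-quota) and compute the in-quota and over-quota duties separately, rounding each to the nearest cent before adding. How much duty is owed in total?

Line 1 (9772.71, Faron, 548 kg, $11,524.44):
Code 9772.71 is under a tariff-rate quota (threshold 903 kg). Quantity 548 kg is within the quota, so the in-quota rate 10% applies to the full value.
Duty = $11,524.44 × 10% = $1,152.44.

$1,152.44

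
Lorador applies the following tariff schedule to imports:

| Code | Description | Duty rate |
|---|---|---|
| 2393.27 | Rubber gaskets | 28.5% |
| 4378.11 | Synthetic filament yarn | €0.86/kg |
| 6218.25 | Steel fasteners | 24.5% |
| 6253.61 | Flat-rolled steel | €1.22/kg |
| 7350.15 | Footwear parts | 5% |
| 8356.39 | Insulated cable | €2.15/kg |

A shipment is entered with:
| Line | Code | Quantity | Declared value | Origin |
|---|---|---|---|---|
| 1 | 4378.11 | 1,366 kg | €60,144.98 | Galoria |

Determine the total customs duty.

€1,174.76

Line 1 (4378.11, Galoria, 1,366 kg, €60,144.98):
Base rate for 4378.11 is €0.86/kg.
Duty = 1,366 × €0.86 = €1,174.76.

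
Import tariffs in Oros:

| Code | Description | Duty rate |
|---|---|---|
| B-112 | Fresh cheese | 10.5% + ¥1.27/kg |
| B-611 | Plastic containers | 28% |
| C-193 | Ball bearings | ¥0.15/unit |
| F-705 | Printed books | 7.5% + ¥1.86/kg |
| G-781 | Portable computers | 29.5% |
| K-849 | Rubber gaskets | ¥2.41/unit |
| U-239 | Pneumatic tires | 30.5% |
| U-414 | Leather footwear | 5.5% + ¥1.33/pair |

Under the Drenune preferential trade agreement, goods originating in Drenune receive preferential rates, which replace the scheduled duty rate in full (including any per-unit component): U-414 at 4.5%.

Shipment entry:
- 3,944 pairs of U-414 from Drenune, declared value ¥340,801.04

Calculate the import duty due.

¥15,336.05

Line 1 (U-414, Drenune, 3,944 pairs, ¥340,801.04):
Base rate for U-414 is 5.5% + ¥1.33/pair.
Origin Drenune qualifies under the Oros–Drenune agreement and U-414 is covered: preferential rate 4.5% applies instead.
Duty = ¥340,801.04 × 4.5% = ¥15,336.05.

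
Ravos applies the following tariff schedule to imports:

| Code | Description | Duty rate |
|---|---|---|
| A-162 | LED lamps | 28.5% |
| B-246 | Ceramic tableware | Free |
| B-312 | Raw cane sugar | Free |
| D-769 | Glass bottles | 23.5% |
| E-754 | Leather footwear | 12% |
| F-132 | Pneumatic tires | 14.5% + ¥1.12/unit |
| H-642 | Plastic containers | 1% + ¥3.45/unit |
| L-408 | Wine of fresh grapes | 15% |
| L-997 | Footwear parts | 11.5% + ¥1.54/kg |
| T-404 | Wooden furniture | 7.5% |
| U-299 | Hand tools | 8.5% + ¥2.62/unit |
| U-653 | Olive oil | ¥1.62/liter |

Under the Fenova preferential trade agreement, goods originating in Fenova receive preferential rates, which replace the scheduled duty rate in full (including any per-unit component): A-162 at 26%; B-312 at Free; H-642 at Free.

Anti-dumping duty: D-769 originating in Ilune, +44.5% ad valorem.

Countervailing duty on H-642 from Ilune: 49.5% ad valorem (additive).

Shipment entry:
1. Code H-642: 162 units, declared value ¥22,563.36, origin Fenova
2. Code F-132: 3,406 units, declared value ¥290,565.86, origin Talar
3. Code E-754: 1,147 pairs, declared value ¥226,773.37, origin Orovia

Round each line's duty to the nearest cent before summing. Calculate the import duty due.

Line 1 (H-642, Fenova, 162 units, ¥22,563.36):
Base rate for H-642 is 1% + ¥3.45/unit.
Origin Fenova qualifies under the Ravos–Fenova agreement and H-642 is covered: preferential rate Free applies instead.
The additional-duty order on H-642 targets Ilune, not Fenova; it does not apply.
Duty = ¥22,563.36 × 0% = ¥0.00.
Line 2 (F-132, Talar, 3,406 units, ¥290,565.86):
Base rate for F-132 is 14.5% + ¥1.12/unit.
Duty = ¥290,565.86 × 14.5% + 3,406 × ¥1.12 = ¥45,946.77.
Line 3 (E-754, Orovia, 1,147 pairs, ¥226,773.37):
Base rate for E-754 is 12%.
Duty = ¥226,773.37 × 12% = ¥27,212.80.
Total = ¥0.00 + ¥45,946.77 + ¥27,212.80 = ¥73,159.57.

¥73,159.57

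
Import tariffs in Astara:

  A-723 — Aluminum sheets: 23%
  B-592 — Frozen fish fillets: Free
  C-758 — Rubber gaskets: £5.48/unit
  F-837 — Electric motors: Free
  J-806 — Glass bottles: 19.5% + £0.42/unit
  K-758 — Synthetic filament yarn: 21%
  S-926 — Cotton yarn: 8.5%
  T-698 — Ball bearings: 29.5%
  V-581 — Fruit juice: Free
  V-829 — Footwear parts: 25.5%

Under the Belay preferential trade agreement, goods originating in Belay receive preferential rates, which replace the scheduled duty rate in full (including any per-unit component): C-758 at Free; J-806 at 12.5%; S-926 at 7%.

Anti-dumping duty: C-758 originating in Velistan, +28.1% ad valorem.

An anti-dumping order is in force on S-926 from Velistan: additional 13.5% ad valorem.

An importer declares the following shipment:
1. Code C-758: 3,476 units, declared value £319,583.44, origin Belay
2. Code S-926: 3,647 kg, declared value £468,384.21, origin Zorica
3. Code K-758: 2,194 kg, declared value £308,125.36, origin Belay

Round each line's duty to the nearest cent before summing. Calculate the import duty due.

£104,518.99

Line 1 (C-758, Belay, 3,476 units, £319,583.44):
Base rate for C-758 is £5.48/unit.
Origin Belay qualifies under the Astara–Belay agreement and C-758 is covered: preferential rate Free applies instead.
The additional-duty order on C-758 targets Velistan, not Belay; it does not apply.
Duty = £319,583.44 × 0% = £0.00.
Line 2 (S-926, Zorica, 3,647 kg, £468,384.21):
Base rate for S-926 is 8.5%.
S-926 has an FTA preferential rate, but origin Zorica is not Belay; base rate stands.
The additional-duty order on S-926 targets Velistan, not Zorica; it does not apply.
Duty = £468,384.21 × 8.5% = £39,812.66.
Line 3 (K-758, Belay, 2,194 kg, £308,125.36):
Base rate for K-758 is 21%.
Origin Belay is the FTA partner but K-758 is not on the preference list; base rate stands.
Duty = £308,125.36 × 21% = £64,706.33.
Total = £0.00 + £39,812.66 + £64,706.33 = £104,518.99.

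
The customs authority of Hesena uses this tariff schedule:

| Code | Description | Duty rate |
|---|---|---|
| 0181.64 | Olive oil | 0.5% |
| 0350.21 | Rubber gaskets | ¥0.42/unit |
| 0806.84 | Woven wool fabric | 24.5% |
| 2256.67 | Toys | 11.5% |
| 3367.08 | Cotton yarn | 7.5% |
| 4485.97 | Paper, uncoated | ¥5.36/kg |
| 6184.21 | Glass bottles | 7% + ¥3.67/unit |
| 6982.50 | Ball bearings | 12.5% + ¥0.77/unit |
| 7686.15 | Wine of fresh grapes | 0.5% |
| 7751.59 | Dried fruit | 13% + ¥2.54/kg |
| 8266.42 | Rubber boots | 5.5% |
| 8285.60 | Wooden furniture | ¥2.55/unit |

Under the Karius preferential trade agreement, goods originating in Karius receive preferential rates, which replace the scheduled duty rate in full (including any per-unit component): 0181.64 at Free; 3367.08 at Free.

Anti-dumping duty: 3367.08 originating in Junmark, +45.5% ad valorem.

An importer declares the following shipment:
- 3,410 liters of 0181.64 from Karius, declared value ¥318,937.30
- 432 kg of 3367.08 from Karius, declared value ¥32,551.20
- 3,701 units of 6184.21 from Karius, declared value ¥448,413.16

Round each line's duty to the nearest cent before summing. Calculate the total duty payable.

¥44,971.59

Line 1 (0181.64, Karius, 3,410 liters, ¥318,937.30):
Base rate for 0181.64 is 0.5%.
Origin Karius qualifies under the Hesena–Karius agreement and 0181.64 is covered: preferential rate Free applies instead.
Duty = ¥318,937.30 × 0% = ¥0.00.
Line 2 (3367.08, Karius, 432 kg, ¥32,551.20):
Base rate for 3367.08 is 7.5%.
Origin Karius qualifies under the Hesena–Karius agreement and 3367.08 is covered: preferential rate Free applies instead.
The additional-duty order on 3367.08 targets Junmark, not Karius; it does not apply.
Duty = ¥32,551.20 × 0% = ¥0.00.
Line 3 (6184.21, Karius, 3,701 units, ¥448,413.16):
Base rate for 6184.21 is 7% + ¥3.67/unit.
Origin Karius is the FTA partner but 6184.21 is not on the preference list; base rate stands.
Duty = ¥448,413.16 × 7% + 3,701 × ¥3.67 = ¥44,971.59.
Total = ¥0.00 + ¥0.00 + ¥44,971.59 = ¥44,971.59.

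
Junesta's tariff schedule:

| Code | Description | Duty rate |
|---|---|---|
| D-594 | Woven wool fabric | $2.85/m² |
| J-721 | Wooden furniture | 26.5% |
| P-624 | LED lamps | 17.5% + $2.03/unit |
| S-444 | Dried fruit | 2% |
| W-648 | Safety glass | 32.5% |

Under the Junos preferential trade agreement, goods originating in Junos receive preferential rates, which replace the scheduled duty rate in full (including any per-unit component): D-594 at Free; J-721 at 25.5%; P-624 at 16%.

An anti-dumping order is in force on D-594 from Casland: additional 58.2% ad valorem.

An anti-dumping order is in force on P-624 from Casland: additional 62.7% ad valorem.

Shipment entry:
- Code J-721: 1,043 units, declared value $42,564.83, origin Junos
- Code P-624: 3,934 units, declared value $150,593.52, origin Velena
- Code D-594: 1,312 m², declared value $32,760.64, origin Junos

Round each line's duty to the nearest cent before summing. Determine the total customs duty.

Line 1 (J-721, Junos, 1,043 units, $42,564.83):
Base rate for J-721 is 26.5%.
Origin Junos qualifies under the Junesta–Junos agreement and J-721 is covered: preferential rate 25.5% applies instead.
Duty = $42,564.83 × 25.5% = $10,854.03.
Line 2 (P-624, Velena, 3,934 units, $150,593.52):
Base rate for P-624 is 17.5% + $2.03/unit.
P-624 has an FTA preferential rate, but origin Velena is not Junos; base rate stands.
The additional-duty order on P-624 targets Casland, not Velena; it does not apply.
Duty = $150,593.52 × 17.5% + 3,934 × $2.03 = $34,339.89.
Line 3 (D-594, Junos, 1,312 m², $32,760.64):
Base rate for D-594 is $2.85/m².
Origin Junos qualifies under the Junesta–Junos agreement and D-594 is covered: preferential rate Free applies instead.
The additional-duty order on D-594 targets Casland, not Junos; it does not apply.
Duty = $32,760.64 × 0% = $0.00.
Total = $10,854.03 + $34,339.89 + $0.00 = $45,193.92.

$45,193.92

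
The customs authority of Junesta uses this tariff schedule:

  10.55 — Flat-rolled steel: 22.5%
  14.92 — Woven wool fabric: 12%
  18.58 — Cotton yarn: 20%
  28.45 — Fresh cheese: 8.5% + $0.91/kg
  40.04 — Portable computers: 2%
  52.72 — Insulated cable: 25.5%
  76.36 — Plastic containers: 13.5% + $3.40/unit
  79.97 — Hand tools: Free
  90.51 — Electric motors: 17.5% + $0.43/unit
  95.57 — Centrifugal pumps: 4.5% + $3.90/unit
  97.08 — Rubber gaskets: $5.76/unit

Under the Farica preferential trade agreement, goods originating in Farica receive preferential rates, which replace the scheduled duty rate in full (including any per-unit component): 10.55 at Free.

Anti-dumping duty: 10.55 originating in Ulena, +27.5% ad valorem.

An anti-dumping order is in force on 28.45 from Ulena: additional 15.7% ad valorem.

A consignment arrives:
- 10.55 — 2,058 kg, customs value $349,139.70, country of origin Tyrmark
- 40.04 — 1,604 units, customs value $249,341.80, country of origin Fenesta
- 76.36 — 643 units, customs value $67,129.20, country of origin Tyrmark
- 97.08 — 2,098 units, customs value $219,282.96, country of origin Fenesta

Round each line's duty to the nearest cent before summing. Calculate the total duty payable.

$106,876.39

Line 1 (10.55, Tyrmark, 2,058 kg, $349,139.70):
Base rate for 10.55 is 22.5%.
10.55 has an FTA preferential rate, but origin Tyrmark is not Farica; base rate stands.
The additional-duty order on 10.55 targets Ulena, not Tyrmark; it does not apply.
Duty = $349,139.70 × 22.5% = $78,556.43.
Line 2 (40.04, Fenesta, 1,604 units, $249,341.80):
Base rate for 40.04 is 2%.
Duty = $249,341.80 × 2% = $4,986.84.
Line 3 (76.36, Tyrmark, 643 units, $67,129.20):
Base rate for 76.36 is 13.5% + $3.40/unit.
Duty = $67,129.20 × 13.5% + 643 × $3.40 = $11,248.64.
Line 4 (97.08, Fenesta, 2,098 units, $219,282.96):
Base rate for 97.08 is $5.76/unit.
Duty = 2,098 × $5.76 = $12,084.48.
Total = $78,556.43 + $4,986.84 + $11,248.64 + $12,084.48 = $106,876.39.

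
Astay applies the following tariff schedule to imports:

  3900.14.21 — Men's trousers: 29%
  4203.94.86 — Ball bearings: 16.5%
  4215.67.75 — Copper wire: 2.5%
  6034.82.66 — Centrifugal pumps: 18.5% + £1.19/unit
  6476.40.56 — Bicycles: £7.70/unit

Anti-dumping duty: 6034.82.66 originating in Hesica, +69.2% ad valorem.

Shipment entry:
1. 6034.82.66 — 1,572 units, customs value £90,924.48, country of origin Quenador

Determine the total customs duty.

£18,691.71

Line 1 (6034.82.66, Quenador, 1,572 units, £90,924.48):
Base rate for 6034.82.66 is 18.5% + £1.19/unit.
The additional-duty order on 6034.82.66 targets Hesica, not Quenador; it does not apply.
Duty = £90,924.48 × 18.5% + 1,572 × £1.19 = £18,691.71.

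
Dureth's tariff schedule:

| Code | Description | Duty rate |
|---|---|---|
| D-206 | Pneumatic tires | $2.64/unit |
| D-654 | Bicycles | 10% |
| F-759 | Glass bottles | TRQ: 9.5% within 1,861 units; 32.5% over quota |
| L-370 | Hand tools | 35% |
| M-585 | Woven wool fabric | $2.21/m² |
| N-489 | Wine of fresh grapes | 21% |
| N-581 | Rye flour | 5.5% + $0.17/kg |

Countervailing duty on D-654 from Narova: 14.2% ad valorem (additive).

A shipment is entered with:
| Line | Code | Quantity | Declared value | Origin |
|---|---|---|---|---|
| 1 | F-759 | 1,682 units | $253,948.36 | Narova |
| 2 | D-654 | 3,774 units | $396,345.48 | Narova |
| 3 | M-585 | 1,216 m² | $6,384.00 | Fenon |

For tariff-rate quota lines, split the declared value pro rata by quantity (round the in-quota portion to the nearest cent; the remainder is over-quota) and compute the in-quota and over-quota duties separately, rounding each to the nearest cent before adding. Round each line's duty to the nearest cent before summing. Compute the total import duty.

$122,728.06

Line 1 (F-759, Narova, 1,682 units, $253,948.36):
Code F-759 is under a tariff-rate quota (threshold 1,861 units). Quantity 1,682 units is within the quota, so the in-quota rate 9.5% applies to the full value.
Duty = $253,948.36 × 9.5% = $24,125.09.
Line 2 (D-654, Narova, 3,774 units, $396,345.48):
Base rate for D-654 is 10%.
Additional duty on D-654 from Narova: +14.2%. Applied ad valorem rate: 10% + 14.2% = 24.2%.
Duty = $396,345.48 × 24.2% = $95,915.61.
Line 3 (M-585, Fenon, 1,216 m², $6,384.00):
Base rate for M-585 is $2.21/m².
Duty = 1,216 × $2.21 = $2,687.36.
Total = $24,125.09 + $95,915.61 + $2,687.36 = $122,728.06.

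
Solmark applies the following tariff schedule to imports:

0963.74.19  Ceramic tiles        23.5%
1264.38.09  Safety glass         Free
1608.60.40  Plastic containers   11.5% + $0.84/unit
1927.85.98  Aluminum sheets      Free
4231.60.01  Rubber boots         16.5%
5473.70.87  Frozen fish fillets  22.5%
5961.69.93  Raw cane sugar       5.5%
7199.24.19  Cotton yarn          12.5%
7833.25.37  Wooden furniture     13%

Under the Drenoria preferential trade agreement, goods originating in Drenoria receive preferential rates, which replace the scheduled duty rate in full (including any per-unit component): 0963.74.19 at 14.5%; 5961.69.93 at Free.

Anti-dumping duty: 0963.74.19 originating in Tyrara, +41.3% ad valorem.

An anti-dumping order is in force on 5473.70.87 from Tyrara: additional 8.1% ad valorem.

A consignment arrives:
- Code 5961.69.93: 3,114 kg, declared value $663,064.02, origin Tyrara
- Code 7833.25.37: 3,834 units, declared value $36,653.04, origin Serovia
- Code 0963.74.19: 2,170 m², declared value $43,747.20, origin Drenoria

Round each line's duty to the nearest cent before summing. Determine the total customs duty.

Line 1 (5961.69.93, Tyrara, 3,114 kg, $663,064.02):
Base rate for 5961.69.93 is 5.5%.
5961.69.93 has an FTA preferential rate, but origin Tyrara is not Drenoria; base rate stands.
Duty = $663,064.02 × 5.5% = $36,468.52.
Line 2 (7833.25.37, Serovia, 3,834 units, $36,653.04):
Base rate for 7833.25.37 is 13%.
Duty = $36,653.04 × 13% = $4,764.90.
Line 3 (0963.74.19, Drenoria, 2,170 m², $43,747.20):
Base rate for 0963.74.19 is 23.5%.
Origin Drenoria qualifies under the Solmark–Drenoria agreement and 0963.74.19 is covered: preferential rate 14.5% applies instead.
The additional-duty order on 0963.74.19 targets Tyrara, not Drenoria; it does not apply.
Duty = $43,747.20 × 14.5% = $6,343.34.
Total = $36,468.52 + $4,764.90 + $6,343.34 = $47,576.76.

$47,576.76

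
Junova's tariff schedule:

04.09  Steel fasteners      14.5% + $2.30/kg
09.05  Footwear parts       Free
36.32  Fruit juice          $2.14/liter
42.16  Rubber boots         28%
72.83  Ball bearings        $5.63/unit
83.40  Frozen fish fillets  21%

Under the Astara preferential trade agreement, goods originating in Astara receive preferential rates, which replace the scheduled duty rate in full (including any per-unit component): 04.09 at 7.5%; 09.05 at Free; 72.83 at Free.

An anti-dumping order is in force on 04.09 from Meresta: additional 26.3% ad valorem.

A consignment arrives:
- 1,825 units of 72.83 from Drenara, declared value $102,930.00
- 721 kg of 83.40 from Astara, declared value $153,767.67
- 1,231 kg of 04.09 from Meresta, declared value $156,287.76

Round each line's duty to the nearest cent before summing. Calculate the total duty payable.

$109,162.67

Line 1 (72.83, Drenara, 1,825 units, $102,930.00):
Base rate for 72.83 is $5.63/unit.
72.83 has an FTA preferential rate, but origin Drenara is not Astara; base rate stands.
Duty = 1,825 × $5.63 = $10,274.75.
Line 2 (83.40, Astara, 721 kg, $153,767.67):
Base rate for 83.40 is 21%.
Origin Astara is the FTA partner but 83.40 is not on the preference list; base rate stands.
Duty = $153,767.67 × 21% = $32,291.21.
Line 3 (04.09, Meresta, 1,231 kg, $156,287.76):
Base rate for 04.09 is 14.5% + $2.30/kg.
04.09 has an FTA preferential rate, but origin Meresta is not Astara; base rate stands.
Additional duty on 04.09 from Meresta: +26.3%. Applied ad valorem rate: 14.5% + 26.3% = 40.8%.
Duty = $156,287.76 × 40.8% + 1,231 × $2.30 = $66,596.71.
Total = $10,274.75 + $32,291.21 + $66,596.71 = $109,162.67.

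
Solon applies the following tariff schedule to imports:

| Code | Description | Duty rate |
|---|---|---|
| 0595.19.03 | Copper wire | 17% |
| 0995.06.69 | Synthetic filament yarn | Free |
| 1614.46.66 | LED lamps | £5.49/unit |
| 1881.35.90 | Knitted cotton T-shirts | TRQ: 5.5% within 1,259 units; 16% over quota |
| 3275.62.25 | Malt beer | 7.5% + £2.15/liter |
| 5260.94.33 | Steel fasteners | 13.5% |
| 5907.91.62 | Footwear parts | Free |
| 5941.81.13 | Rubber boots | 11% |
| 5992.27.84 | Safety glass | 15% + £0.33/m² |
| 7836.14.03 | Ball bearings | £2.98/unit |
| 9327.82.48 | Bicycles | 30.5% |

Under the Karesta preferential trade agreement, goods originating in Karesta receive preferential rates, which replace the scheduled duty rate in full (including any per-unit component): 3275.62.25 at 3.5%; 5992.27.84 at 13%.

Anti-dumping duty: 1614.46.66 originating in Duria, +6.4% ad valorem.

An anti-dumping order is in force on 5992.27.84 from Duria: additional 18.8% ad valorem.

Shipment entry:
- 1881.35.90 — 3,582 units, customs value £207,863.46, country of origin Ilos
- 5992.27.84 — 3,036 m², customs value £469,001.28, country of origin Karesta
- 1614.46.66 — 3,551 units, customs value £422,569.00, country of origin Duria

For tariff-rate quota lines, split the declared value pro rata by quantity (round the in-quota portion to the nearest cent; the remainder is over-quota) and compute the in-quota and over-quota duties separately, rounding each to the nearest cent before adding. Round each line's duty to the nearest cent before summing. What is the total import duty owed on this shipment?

Line 1 (1881.35.90, Ilos, 3,582 units, £207,863.46):
Code 1881.35.90 is under a tariff-rate quota (threshold 1,259 units). In-quota: 1,259 units at 5.5%; over-quota: 2,323 units at 16%.
Pro-rata value split: in-quota = £207,863.46 × 1,259/3,582 = £73,059.77; over-quota = £207,863.46 − £73,059.77 = £134,803.69.
In-quota duty = £73,059.77 × 5.5% = £4,018.29. Over-quota duty = £134,803.69 × 16% = £21,568.59.
Line duty = £4,018.29 + £21,568.59 = £25,586.88.
Line 2 (5992.27.84, Karesta, 3,036 m², £469,001.28):
Base rate for 5992.27.84 is 15% + £0.33/m².
Origin Karesta qualifies under the Solon–Karesta agreement and 5992.27.84 is covered: preferential rate 13% applies instead.
The additional-duty order on 5992.27.84 targets Duria, not Karesta; it does not apply.
Duty = £469,001.28 × 13% = £60,970.17.
Line 3 (1614.46.66, Duria, 3,551 units, £422,569.00):
Base rate for 1614.46.66 is £5.49/unit.
Additional duty on 1614.46.66 from Duria: +6.4% ad valorem. Applied ad valorem rate = 6.4%.
Duty = £422,569.00 × 6.4% + 3,551 × £5.49 = £46,539.41.
Total = £25,586.88 + £60,970.17 + £46,539.41 = £133,096.46.

£133,096.46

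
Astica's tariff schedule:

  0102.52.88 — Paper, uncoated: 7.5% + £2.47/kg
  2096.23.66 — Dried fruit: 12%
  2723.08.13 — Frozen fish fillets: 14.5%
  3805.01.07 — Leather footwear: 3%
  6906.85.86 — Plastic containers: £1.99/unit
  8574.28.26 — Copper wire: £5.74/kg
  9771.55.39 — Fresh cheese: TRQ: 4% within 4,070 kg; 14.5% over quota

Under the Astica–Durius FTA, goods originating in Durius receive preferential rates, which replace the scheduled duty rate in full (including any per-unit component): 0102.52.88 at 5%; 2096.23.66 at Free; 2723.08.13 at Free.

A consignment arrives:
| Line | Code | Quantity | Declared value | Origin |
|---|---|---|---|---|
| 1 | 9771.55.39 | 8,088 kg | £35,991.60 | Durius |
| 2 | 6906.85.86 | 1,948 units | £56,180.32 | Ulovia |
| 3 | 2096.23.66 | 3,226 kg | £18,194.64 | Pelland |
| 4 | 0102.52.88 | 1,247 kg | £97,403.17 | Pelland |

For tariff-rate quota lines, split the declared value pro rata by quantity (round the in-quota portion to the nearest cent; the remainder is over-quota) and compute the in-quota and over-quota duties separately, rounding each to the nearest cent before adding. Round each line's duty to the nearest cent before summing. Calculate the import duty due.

£19,762.28

Line 1 (9771.55.39, Durius, 8,088 kg, £35,991.60):
Code 9771.55.39 is under a tariff-rate quota (threshold 4,070 kg). In-quota: 4,070 kg at 4%; over-quota: 4,018 kg at 14.5%.
Pro-rata value split: in-quota = £35,991.60 × 4,070/8,088 = £18,111.50; over-quota = £35,991.60 − £18,111.50 = £17,880.10.
In-quota duty = £18,111.50 × 4% = £724.46. Over-quota duty = £17,880.10 × 14.5% = £2,592.61.
Line duty = £724.46 + £2,592.61 = £3,317.07.
Line 2 (6906.85.86, Ulovia, 1,948 units, £56,180.32):
Base rate for 6906.85.86 is £1.99/unit.
Duty = 1,948 × £1.99 = £3,876.52.
Line 3 (2096.23.66, Pelland, 3,226 kg, £18,194.64):
Base rate for 2096.23.66 is 12%.
2096.23.66 has an FTA preferential rate, but origin Pelland is not Durius; base rate stands.
Duty = £18,194.64 × 12% = £2,183.36.
Line 4 (0102.52.88, Pelland, 1,247 kg, £97,403.17):
Base rate for 0102.52.88 is 7.5% + £2.47/kg.
0102.52.88 has an FTA preferential rate, but origin Pelland is not Durius; base rate stands.
Duty = £97,403.17 × 7.5% + 1,247 × £2.47 = £10,385.33.
Total = £3,317.07 + £3,876.52 + £2,183.36 + £10,385.33 = £19,762.28.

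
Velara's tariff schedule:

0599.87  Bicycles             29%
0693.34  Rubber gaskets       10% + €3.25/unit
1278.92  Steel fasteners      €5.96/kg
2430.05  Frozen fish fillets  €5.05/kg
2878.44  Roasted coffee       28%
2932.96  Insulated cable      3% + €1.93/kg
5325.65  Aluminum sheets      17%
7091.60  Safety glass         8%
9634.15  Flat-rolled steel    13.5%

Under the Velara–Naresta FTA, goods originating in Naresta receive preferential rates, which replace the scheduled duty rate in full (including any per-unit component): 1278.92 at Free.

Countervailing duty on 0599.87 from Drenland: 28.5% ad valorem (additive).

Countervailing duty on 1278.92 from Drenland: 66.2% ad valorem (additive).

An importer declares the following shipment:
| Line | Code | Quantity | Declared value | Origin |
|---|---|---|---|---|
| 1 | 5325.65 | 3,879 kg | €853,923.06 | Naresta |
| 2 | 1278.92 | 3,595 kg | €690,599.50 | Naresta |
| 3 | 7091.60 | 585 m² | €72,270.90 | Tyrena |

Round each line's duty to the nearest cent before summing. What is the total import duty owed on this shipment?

€150,948.59

Line 1 (5325.65, Naresta, 3,879 kg, €853,923.06):
Base rate for 5325.65 is 17%.
Origin Naresta is the FTA partner but 5325.65 is not on the preference list; base rate stands.
Duty = €853,923.06 × 17% = €145,166.92.
Line 2 (1278.92, Naresta, 3,595 kg, €690,599.50):
Base rate for 1278.92 is €5.96/kg.
Origin Naresta qualifies under the Velara–Naresta agreement and 1278.92 is covered: preferential rate Free applies instead.
The additional-duty order on 1278.92 targets Drenland, not Naresta; it does not apply.
Duty = €690,599.50 × 0% = €0.00.
Line 3 (7091.60, Tyrena, 585 m², €72,270.90):
Base rate for 7091.60 is 8%.
Duty = €72,270.90 × 8% = €5,781.67.
Total = €145,166.92 + €0.00 + €5,781.67 = €150,948.59.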